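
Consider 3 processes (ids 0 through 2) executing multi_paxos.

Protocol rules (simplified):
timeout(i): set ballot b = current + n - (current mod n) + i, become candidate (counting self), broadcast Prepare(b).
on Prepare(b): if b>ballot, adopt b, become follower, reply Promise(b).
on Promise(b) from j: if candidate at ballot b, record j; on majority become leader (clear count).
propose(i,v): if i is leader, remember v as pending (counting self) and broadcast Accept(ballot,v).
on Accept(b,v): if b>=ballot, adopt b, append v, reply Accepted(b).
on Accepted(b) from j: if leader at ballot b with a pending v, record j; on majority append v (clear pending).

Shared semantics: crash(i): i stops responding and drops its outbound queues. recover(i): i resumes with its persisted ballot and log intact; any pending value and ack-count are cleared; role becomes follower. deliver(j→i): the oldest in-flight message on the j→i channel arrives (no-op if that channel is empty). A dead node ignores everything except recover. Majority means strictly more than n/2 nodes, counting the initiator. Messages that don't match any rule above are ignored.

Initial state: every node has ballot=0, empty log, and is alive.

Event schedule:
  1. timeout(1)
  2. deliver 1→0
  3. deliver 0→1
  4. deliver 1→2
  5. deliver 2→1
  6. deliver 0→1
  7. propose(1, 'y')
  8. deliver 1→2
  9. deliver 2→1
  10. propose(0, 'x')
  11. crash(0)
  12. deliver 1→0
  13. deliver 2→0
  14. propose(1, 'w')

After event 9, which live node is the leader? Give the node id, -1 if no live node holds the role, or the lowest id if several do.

step 1 timeout(1): 1={cand,b=4,log=-}
step 2 deliver 1→0: 0={foll,b=4,log=-}
step 3 deliver 0→1: 1={lead,b=4,log=-}
step 4 deliver 1→2: 2={foll,b=4,log=-}
step 5 deliver 2→1: —
step 6 deliver 0→1: —
step 7 propose(1,'y'): —
step 8 deliver 1→2: 2={foll,b=4,log=y}
step 9 deliver 2→1: 1={lead,b=4,log=y}

1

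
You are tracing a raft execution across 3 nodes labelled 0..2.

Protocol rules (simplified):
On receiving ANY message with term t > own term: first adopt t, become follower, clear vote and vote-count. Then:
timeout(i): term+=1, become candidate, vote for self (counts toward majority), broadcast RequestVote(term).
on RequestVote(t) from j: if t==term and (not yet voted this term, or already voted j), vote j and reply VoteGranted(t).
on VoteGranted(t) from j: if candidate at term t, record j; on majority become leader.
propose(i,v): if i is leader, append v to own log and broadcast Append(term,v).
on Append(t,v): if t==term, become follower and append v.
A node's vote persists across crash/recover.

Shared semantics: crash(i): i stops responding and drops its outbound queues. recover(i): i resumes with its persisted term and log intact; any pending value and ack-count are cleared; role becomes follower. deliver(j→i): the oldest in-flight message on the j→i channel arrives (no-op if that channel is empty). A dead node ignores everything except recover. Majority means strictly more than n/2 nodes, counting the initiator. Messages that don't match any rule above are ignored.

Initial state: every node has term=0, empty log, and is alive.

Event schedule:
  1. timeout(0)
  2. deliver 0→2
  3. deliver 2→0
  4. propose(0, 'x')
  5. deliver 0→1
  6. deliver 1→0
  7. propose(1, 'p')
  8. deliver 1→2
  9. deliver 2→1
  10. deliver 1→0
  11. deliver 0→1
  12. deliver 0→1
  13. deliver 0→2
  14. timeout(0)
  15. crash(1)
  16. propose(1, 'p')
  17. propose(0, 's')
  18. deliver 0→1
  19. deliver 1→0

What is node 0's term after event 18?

2

e1 timeout(0): 0[cand,t=1,-]
e2 deliver 0→2: 2[foll,t=1,-]
e3 deliver 2→0: 0[lead,t=1,-]
e4 propose(0,'x'): 0[lead,t=1,x]
e5 deliver 0→1: 1[foll,t=1,-]
e6 deliver 1→0: ·
e7 propose(1,'p'): ·
e8 deliver 1→2: ·
e9 deliver 2→1: ·
e10 deliver 1→0: ·
e11 deliver 0→1: 1[foll,t=1,x]
e12 deliver 0→1: ·
e13 deliver 0→2: 2[foll,t=1,x]
e14 timeout(0): 0[cand,t=2,x]
e15 crash(1): 1[✗foll,t=1,x]
e16 propose(1,'p'): ·
e17 propose(0,'s'): ·
e18 deliver 0→1: ·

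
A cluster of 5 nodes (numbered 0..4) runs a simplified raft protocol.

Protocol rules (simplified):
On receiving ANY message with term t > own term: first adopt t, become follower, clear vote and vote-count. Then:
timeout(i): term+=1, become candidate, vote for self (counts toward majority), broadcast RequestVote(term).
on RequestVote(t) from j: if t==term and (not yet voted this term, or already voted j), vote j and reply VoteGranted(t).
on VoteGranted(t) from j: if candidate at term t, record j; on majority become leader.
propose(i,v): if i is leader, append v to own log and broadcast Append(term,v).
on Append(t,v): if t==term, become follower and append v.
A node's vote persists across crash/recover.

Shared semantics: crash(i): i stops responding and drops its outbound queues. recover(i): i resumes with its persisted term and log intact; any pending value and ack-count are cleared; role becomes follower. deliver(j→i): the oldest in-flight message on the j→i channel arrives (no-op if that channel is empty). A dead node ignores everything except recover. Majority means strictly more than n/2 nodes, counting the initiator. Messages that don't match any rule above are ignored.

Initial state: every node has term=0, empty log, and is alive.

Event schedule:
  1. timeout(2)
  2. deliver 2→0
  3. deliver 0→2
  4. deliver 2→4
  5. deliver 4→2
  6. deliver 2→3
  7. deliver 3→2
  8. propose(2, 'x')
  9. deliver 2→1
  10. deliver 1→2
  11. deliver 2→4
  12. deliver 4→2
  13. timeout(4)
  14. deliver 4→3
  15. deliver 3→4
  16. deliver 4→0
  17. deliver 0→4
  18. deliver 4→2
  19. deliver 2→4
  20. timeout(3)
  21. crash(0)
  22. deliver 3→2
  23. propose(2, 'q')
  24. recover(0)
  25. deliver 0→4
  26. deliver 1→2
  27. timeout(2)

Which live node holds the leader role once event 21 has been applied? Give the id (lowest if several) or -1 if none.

[1] timeout(2) → N2(cand t1 [-])
[2] deliver 2→0 → N0(foll t1 [-])
[3] deliver 0→2 → ∅
[4] deliver 2→4 → N4(foll t1 [-])
[5] deliver 4→2 → N2(lead t1 [-])
[6] deliver 2→3 → N3(foll t1 [-])
[7] deliver 3→2 → ∅
[8] propose(2,'x') → N2(lead t1 [x])
[9] deliver 2→1 → N1(foll t1 [-])
[10] deliver 1→2 → ∅
[11] deliver 2→4 → N4(foll t1 [x])
[12] deliver 4→2 → ∅
[13] timeout(4) → N4(cand t2 [x])
[14] deliver 4→3 → N3(foll t2 [-])
[15] deliver 3→4 → ∅
[16] deliver 4→0 → N0(foll t2 [-])
[17] deliver 0→4 → N4(lead t2 [x])
[18] deliver 4→2 → N2(foll t2 [x])
[19] deliver 2→4 → ∅
[20] timeout(3) → N3(cand t3 [-])
[21] crash(0) → N0(✗foll t2 [-])

4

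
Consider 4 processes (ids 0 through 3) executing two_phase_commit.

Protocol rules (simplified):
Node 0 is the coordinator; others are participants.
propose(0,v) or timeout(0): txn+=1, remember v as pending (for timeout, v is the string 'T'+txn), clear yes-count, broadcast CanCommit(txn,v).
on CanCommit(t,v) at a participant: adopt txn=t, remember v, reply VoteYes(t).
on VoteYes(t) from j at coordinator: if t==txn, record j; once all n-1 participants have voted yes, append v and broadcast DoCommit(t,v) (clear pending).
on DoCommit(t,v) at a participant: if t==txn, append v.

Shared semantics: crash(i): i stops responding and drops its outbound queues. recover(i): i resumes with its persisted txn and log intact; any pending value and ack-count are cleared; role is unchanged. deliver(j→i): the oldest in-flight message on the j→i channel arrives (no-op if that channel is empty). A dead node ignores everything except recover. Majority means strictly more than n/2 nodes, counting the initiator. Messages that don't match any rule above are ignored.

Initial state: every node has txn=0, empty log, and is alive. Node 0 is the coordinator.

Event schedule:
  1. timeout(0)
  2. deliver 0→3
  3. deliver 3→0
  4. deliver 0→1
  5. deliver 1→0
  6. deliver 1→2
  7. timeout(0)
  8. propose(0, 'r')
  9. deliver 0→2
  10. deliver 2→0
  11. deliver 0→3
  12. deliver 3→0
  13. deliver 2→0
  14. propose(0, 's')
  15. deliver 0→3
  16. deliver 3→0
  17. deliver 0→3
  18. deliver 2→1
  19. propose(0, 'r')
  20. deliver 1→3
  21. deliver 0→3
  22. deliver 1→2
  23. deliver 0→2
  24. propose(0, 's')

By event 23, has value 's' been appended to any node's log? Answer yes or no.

step 1 timeout(0): 0={coor,t=1,log=-}
step 2 deliver 0→3: 3={part,t=1,log=-}
step 3 deliver 3→0: —
step 4 deliver 0→1: 1={part,t=1,log=-}
step 5 deliver 1→0: —
step 6 deliver 1→2: —
step 7 timeout(0): 0={coor,t=2,log=-}
step 8 propose(0,'r'): 0={coor,t=3,log=-}
step 9 deliver 0→2: 2={part,t=1,log=-}
step 10 deliver 2→0: —
step 11 deliver 0→3: 3={part,t=2,log=-}
step 12 deliver 3→0: —
step 13 deliver 2→0: —
step 14 propose(0,'s'): 0={coor,t=4,log=-}
step 15 deliver 0→3: 3={part,t=3,log=-}
step 16 deliver 3→0: —
step 17 deliver 0→3: 3={part,t=4,log=-}
step 18 deliver 2→1: —
step 19 propose(0,'r'): 0={coor,t=5,log=-}
step 20 deliver 1→3: —
step 21 deliver 0→3: 3={part,t=5,log=-}
step 22 deliver 1→2: —
step 23 deliver 0→2: 2={part,t=2,log=-}

no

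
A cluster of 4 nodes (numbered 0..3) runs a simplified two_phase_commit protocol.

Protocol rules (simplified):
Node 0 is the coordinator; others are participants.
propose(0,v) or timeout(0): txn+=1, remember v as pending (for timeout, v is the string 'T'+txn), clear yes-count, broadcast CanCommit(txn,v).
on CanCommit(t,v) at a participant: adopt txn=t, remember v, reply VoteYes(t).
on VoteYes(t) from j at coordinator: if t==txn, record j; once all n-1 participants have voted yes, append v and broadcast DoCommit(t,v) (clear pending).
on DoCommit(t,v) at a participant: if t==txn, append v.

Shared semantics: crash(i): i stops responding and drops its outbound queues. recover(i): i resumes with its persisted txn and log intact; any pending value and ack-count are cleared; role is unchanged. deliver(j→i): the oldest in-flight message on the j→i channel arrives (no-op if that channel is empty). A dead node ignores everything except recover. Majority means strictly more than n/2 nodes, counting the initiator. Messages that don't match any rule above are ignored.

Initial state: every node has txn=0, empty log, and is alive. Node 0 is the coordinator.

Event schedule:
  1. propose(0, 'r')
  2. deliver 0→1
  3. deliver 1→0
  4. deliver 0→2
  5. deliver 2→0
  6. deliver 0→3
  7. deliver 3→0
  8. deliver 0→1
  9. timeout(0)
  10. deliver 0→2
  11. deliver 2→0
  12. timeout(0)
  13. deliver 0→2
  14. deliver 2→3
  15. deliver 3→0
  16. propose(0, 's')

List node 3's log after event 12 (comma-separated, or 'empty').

[1] propose(0,'r') → N0(coor t1 [-])
[2] deliver 0→1 → N1(part t1 [-])
[3] deliver 1→0 → ∅
[4] deliver 0→2 → N2(part t1 [-])
[5] deliver 2→0 → ∅
[6] deliver 0→3 → N3(part t1 [-])
[7] deliver 3→0 → N0(coor t1 [r])
[8] deliver 0→1 → N1(part t1 [r])
[9] timeout(0) → N0(coor t2 [r])
[10] deliver 0→2 → N2(part t1 [r])
[11] deliver 2→0 → ∅
[12] timeout(0) → N0(coor t3 [r])

empty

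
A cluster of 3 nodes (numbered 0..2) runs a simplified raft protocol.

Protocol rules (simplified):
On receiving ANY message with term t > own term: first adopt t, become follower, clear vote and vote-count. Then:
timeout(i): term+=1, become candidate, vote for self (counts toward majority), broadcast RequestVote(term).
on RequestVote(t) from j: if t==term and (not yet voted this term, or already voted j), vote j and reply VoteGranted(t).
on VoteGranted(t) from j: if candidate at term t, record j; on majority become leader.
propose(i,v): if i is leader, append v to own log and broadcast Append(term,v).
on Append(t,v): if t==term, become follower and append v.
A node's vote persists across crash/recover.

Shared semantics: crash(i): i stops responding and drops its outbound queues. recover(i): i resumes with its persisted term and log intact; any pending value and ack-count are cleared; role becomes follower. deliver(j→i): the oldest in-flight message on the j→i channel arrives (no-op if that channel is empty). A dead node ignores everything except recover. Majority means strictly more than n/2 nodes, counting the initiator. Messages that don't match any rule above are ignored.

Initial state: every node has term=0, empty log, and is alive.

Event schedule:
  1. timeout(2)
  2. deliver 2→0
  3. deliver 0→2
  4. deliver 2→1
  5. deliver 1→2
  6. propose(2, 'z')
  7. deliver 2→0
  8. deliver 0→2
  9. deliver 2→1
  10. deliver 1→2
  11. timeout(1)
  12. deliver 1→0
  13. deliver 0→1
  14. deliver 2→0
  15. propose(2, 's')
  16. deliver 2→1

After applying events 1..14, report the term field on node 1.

e1 timeout(2): 2[cand,t=1,-]
e2 deliver 2→0: 0[foll,t=1,-]
e3 deliver 0→2: 2[lead,t=1,-]
e4 deliver 2→1: 1[foll,t=1,-]
e5 deliver 1→2: ·
e6 propose(2,'z'): 2[lead,t=1,z]
e7 deliver 2→0: 0[foll,t=1,z]
e8 deliver 0→2: ·
e9 deliver 2→1: 1[foll,t=1,z]
e10 deliver 1→2: ·
e11 timeout(1): 1[cand,t=2,z]
e12 deliver 1→0: 0[foll,t=2,z]
e13 deliver 0→1: 1[lead,t=2,z]
e14 deliver 2→0: ·

2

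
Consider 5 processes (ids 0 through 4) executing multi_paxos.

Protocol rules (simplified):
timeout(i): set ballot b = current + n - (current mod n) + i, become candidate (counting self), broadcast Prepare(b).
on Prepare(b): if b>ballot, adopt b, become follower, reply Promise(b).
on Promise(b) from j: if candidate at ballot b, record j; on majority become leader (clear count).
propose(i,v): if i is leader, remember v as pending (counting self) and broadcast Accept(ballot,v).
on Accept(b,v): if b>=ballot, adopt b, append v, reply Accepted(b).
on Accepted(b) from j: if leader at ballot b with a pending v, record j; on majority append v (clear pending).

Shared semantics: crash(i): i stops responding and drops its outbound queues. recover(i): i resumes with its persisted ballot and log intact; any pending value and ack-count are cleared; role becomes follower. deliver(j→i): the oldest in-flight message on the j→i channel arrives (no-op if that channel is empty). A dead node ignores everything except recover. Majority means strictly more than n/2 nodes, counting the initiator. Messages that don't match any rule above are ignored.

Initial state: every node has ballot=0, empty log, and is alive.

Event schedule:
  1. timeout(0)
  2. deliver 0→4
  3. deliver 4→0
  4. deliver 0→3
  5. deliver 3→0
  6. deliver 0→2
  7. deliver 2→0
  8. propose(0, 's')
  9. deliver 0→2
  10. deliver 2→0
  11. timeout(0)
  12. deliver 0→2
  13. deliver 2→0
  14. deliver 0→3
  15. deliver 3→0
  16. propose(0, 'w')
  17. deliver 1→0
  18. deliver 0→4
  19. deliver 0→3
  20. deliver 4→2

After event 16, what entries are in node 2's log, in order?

s

[1] timeout(0) → N0(cand b5 [-])
[2] deliver 0→4 → N4(foll b5 [-])
[3] deliver 4→0 → ∅
[4] deliver 0→3 → N3(foll b5 [-])
[5] deliver 3→0 → N0(lead b5 [-])
[6] deliver 0→2 → N2(foll b5 [-])
[7] deliver 2→0 → ∅
[8] propose(0,'s') → ∅
[9] deliver 0→2 → N2(foll b5 [s])
[10] deliver 2→0 → ∅
[11] timeout(0) → N0(cand b10 [-])
[12] deliver 0→2 → N2(foll b10 [s])
[13] deliver 2→0 → ∅
[14] deliver 0→3 → N3(foll b5 [s])
[15] deliver 3→0 → ∅
[16] propose(0,'w') → ∅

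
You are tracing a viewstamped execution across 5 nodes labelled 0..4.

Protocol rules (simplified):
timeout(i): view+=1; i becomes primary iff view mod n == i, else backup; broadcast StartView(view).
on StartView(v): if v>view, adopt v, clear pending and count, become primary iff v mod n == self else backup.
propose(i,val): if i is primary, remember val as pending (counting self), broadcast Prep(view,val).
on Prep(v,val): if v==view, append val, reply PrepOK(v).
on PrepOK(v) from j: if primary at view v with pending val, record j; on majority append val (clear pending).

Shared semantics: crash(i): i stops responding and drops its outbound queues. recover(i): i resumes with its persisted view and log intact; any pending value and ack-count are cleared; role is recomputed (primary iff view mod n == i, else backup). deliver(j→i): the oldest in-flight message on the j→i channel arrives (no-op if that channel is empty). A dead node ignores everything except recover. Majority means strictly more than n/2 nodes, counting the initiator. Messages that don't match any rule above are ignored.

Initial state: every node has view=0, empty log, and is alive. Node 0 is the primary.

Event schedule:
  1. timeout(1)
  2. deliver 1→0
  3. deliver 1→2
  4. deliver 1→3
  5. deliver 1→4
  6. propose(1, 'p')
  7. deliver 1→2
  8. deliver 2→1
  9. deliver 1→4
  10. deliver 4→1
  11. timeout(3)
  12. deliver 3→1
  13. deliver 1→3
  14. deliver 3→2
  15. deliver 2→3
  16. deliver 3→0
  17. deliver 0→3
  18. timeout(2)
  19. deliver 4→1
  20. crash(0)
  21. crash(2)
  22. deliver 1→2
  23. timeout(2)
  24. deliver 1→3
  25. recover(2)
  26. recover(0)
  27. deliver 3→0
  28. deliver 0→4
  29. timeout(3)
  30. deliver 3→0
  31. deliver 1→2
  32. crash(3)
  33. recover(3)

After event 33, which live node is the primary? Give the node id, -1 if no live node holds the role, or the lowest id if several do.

e1 timeout(1): 1[prim,v=1,-]
e2 deliver 1→0: 0[back,v=1,-]
e3 deliver 1→2: 2[back,v=1,-]
e4 deliver 1→3: 3[back,v=1,-]
e5 deliver 1→4: 4[back,v=1,-]
e6 propose(1,'p'): ·
e7 deliver 1→2: 2[back,v=1,p]
e8 deliver 2→1: ·
e9 deliver 1→4: 4[back,v=1,p]
e10 deliver 4→1: 1[prim,v=1,p]
e11 timeout(3): 3[back,v=2,-]
e12 deliver 3→1: 1[back,v=2,p]
e13 deliver 1→3: ·
e14 deliver 3→2: 2[prim,v=2,p]
e15 deliver 2→3: ·
e16 deliver 3→0: 0[back,v=2,-]
e17 deliver 0→3: ·
e18 timeout(2): 2[back,v=3,p]
e19 deliver 4→1: ·
e20 crash(0): 0[✗back,v=2,-]
e21 crash(2): 2[✗back,v=3,p]
e22 deliver 1→2: ·
e23 timeout(2): ·
e24 deliver 1→3: ·
e25 recover(2): 2[back,v=3,p]
e26 recover(0): 0[back,v=2,-]
e27 deliver 3→0: ·
e28 deliver 0→4: ·
e29 timeout(3): 3[prim,v=3,-]
e30 deliver 3→0: 0[back,v=3,-]
e31 deliver 1→2: ·
e32 crash(3): 3[✗prim,v=3,-]
e33 recover(3): 3[prim,v=3,-]

3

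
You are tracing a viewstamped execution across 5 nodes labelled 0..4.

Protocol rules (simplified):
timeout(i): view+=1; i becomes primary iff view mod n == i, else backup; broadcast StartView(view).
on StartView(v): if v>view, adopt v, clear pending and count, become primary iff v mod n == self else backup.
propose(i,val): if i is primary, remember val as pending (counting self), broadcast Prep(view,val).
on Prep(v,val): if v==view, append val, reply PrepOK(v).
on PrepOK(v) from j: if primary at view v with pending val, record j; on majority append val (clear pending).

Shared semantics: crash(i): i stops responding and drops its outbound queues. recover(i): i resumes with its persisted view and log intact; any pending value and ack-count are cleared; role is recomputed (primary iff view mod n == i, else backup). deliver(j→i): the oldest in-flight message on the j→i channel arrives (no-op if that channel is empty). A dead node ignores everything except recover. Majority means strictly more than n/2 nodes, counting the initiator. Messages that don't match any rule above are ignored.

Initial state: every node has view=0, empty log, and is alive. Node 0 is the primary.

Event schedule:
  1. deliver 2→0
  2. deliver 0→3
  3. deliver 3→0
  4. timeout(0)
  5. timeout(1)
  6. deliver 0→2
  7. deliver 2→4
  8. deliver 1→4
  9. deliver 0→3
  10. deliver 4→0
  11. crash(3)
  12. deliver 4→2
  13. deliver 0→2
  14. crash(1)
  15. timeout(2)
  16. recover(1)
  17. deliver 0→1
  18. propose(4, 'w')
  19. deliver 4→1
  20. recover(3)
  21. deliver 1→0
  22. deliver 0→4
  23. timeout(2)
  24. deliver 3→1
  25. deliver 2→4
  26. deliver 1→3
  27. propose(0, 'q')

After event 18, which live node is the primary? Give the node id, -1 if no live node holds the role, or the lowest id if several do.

e1 deliver 2→0: ·
e2 deliver 0→3: ·
e3 deliver 3→0: ·
e4 timeout(0): 0[back,v=1,-]
e5 timeout(1): 1[prim,v=1,-]
e6 deliver 0→2: 2[back,v=1,-]
e7 deliver 2→4: ·
e8 deliver 1→4: 4[back,v=1,-]
e9 deliver 0→3: 3[back,v=1,-]
e10 deliver 4→0: ·
e11 crash(3): 3[✗back,v=1,-]
e12 deliver 4→2: ·
e13 deliver 0→2: ·
e14 crash(1): 1[✗prim,v=1,-]
e15 timeout(2): 2[prim,v=2,-]
e16 recover(1): 1[prim,v=1,-]
e17 deliver 0→1: ·
e18 propose(4,'w'): ·

1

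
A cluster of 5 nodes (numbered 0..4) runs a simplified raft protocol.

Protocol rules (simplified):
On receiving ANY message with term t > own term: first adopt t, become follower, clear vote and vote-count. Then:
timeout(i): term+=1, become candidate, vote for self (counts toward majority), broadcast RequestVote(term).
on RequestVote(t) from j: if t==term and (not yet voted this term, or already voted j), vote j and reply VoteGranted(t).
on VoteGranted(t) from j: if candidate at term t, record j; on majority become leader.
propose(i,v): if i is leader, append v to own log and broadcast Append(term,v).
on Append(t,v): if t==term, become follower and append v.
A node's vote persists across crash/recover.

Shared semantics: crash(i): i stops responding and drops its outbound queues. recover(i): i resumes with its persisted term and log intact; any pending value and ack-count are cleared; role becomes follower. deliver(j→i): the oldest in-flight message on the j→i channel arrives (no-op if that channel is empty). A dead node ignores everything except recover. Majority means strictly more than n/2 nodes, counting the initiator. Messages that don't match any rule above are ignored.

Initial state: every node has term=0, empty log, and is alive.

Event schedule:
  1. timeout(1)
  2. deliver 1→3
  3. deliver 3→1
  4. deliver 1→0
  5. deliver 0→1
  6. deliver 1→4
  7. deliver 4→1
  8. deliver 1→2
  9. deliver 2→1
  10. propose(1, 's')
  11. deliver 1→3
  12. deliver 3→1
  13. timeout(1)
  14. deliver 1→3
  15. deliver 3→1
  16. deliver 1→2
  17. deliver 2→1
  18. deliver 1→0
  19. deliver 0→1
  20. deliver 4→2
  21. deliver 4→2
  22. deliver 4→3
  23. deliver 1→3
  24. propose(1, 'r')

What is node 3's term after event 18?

step 1 timeout(1): 1={cand,t=1,log=-}
step 2 deliver 1→3: 3={foll,t=1,log=-}
step 3 deliver 3→1: —
step 4 deliver 1→0: 0={foll,t=1,log=-}
step 5 deliver 0→1: 1={lead,t=1,log=-}
step 6 deliver 1→4: 4={foll,t=1,log=-}
step 7 deliver 4→1: —
step 8 deliver 1→2: 2={foll,t=1,log=-}
step 9 deliver 2→1: —
step 10 propose(1,'s'): 1={lead,t=1,log=s}
step 11 deliver 1→3: 3={foll,t=1,log=s}
step 12 deliver 3→1: —
step 13 timeout(1): 1={cand,t=2,log=s}
step 14 deliver 1→3: 3={foll,t=2,log=s}
step 15 deliver 3→1: —
step 16 deliver 1→2: 2={foll,t=1,log=s}
step 17 deliver 2→1: —
step 18 deliver 1→0: 0={foll,t=1,log=s}

2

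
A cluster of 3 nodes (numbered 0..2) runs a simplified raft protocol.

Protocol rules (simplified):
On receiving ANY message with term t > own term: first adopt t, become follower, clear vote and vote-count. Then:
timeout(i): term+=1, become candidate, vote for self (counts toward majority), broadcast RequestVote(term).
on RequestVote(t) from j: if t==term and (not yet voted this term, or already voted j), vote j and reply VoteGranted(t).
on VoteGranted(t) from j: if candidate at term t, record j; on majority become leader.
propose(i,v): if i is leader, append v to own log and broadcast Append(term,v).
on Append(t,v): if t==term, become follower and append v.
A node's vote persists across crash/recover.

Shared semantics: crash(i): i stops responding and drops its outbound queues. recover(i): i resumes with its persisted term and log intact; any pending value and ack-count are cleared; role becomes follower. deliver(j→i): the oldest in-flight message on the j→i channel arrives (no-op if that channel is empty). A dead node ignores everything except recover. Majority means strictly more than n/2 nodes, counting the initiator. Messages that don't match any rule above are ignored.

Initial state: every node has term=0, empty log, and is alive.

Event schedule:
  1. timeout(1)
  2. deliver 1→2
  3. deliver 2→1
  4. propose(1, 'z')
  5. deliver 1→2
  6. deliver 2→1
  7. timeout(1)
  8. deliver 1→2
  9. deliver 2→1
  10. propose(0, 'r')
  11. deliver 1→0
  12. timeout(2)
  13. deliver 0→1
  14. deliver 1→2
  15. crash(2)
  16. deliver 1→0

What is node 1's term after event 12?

2

after 1 — timeout(1): n1:cand/t1/[-]
after 2 — deliver 1→2: n2:foll/t1/[-]
after 3 — deliver 2→1: n1:lead/t1/[-]
after 4 — propose(1,'z'): n1:lead/t1/[z]
after 5 — deliver 1→2: n2:foll/t1/[z]
after 6 — deliver 2→1: ·
after 7 — timeout(1): n1:cand/t2/[z]
after 8 — deliver 1→2: n2:foll/t2/[z]
after 9 — deliver 2→1: n1:lead/t2/[z]
after 10 — propose(0,'r'): ·
after 11 — deliver 1→0: n0:foll/t1/[-]
after 12 — timeout(2): n2:cand/t3/[z]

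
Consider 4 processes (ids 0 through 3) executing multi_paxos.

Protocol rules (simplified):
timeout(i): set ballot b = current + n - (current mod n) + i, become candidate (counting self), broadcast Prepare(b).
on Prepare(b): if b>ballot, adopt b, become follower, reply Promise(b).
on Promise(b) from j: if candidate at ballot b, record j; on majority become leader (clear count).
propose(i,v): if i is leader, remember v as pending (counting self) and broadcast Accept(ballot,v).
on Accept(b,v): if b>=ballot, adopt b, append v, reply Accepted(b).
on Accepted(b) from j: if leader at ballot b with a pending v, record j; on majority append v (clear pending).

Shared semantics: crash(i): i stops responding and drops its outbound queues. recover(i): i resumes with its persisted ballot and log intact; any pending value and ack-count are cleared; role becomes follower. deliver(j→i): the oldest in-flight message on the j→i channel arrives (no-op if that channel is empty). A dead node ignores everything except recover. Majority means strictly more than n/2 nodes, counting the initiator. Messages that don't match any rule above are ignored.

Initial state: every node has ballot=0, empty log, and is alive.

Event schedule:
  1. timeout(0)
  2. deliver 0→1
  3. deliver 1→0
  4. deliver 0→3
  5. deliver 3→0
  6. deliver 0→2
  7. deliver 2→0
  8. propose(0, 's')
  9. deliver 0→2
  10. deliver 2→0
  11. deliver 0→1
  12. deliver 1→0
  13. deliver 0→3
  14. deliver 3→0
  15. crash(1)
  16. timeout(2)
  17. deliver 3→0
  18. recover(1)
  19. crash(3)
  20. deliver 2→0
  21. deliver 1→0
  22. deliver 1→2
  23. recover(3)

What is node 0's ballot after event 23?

10

[1] timeout(0) → N0(cand b4 [-])
[2] deliver 0→1 → N1(foll b4 [-])
[3] deliver 1→0 → ∅
[4] deliver 0→3 → N3(foll b4 [-])
[5] deliver 3→0 → N0(lead b4 [-])
[6] deliver 0→2 → N2(foll b4 [-])
[7] deliver 2→0 → ∅
[8] propose(0,'s') → ∅
[9] deliver 0→2 → N2(foll b4 [s])
[10] deliver 2→0 → ∅
[11] deliver 0→1 → N1(foll b4 [s])
[12] deliver 1→0 → N0(lead b4 [s])
[13] deliver 0→3 → N3(foll b4 [s])
[14] deliver 3→0 → ∅
[15] crash(1) → N1(✗foll b4 [s])
[16] timeout(2) → N2(cand b10 [s])
[17] deliver 3→0 → ∅
[18] recover(1) → N1(foll b4 [s])
[19] crash(3) → N3(✗foll b4 [s])
[20] deliver 2→0 → N0(foll b10 [s])
[21] deliver 1→0 → ∅
[22] deliver 1→2 → ∅
[23] recover(3) → N3(foll b4 [s])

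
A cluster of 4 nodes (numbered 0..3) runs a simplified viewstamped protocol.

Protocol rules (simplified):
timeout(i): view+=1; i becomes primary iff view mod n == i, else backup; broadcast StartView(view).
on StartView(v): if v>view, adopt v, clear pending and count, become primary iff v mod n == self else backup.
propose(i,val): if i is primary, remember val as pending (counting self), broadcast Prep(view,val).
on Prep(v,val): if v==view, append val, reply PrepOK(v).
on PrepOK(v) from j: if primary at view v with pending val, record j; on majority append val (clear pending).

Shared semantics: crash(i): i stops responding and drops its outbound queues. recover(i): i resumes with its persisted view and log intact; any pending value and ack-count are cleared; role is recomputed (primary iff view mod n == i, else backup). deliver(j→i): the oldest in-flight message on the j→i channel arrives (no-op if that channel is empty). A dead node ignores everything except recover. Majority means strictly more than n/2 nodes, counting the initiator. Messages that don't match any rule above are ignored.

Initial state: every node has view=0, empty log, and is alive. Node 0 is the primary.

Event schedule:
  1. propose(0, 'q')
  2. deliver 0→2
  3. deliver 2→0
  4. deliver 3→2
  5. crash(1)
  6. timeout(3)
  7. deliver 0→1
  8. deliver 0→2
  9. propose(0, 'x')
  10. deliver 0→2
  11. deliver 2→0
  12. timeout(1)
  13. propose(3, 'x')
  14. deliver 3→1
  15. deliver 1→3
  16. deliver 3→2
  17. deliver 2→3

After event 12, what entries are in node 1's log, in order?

empty

1. propose(0,'q'):  nop
2. deliver 0→2:  <2:back v0 q>
3. deliver 2→0:  nop
4. deliver 3→2:  nop
5. crash(1):  <1:✗back v0 ->
6. timeout(3):  <3:back v1 ->
7. deliver 0→1:  nop
8. deliver 0→2:  nop
9. propose(0,'x'):  nop
10. deliver 0→2:  <2:back v0 q,x>
11. deliver 2→0:  nop
12. timeout(1):  nop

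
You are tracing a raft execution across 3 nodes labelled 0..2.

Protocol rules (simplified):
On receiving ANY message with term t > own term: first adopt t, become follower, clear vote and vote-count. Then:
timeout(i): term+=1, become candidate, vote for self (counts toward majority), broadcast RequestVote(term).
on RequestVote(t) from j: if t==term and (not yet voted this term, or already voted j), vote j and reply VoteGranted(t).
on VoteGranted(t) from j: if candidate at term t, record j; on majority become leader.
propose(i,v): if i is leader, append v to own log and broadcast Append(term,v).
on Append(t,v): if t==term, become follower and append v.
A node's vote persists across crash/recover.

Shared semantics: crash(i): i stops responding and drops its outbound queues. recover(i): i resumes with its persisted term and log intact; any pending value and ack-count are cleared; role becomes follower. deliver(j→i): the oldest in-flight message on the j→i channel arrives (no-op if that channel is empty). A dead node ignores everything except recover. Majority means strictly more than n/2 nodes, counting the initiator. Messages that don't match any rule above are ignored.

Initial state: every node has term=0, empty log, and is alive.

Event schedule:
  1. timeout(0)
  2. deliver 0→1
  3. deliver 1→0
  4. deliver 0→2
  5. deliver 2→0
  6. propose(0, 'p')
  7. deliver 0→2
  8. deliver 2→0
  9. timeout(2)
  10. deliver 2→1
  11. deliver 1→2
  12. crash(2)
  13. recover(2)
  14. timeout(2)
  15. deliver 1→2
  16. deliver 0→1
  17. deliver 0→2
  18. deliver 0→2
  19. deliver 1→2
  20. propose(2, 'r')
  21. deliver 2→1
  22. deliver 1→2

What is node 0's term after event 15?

1

after 1 — timeout(0): n0:cand/t1/[-]
after 2 — deliver 0→1: n1:foll/t1/[-]
after 3 — deliver 1→0: n0:lead/t1/[-]
after 4 — deliver 0→2: n2:foll/t1/[-]
after 5 — deliver 2→0: ·
after 6 — propose(0,'p'): n0:lead/t1/[p]
after 7 — deliver 0→2: n2:foll/t1/[p]
after 8 — deliver 2→0: ·
after 9 — timeout(2): n2:cand/t2/[p]
after 10 — deliver 2→1: n1:foll/t2/[-]
after 11 — deliver 1→2: n2:lead/t2/[p]
after 12 — crash(2): n2:✗lead/t2/[p]
after 13 — recover(2): n2:foll/t2/[p]
after 14 — timeout(2): n2:cand/t3/[p]
after 15 — deliver 1→2: ·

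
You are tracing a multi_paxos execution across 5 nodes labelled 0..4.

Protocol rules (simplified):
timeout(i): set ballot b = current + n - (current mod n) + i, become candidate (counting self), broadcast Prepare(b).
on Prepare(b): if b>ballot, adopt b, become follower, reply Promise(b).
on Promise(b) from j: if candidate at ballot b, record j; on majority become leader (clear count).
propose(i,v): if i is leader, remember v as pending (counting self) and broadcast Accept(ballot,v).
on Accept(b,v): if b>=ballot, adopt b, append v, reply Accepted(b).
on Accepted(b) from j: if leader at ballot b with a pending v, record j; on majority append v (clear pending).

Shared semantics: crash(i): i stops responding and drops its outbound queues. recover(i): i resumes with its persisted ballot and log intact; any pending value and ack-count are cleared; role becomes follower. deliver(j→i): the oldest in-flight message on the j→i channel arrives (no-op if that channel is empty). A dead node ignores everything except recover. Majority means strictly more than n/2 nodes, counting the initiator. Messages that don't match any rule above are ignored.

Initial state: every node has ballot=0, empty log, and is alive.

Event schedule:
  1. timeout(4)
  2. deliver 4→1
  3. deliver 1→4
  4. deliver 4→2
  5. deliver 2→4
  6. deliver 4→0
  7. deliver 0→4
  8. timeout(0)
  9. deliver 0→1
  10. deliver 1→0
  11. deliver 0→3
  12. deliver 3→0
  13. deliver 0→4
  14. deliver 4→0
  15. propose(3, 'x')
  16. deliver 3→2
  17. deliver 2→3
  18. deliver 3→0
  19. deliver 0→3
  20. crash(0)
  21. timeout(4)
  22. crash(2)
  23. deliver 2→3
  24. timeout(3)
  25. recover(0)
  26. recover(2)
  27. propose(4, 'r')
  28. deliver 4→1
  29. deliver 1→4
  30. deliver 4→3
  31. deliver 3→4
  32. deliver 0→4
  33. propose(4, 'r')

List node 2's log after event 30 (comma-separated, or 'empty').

[1] timeout(4) → N4(cand b9 [-])
[2] deliver 4→1 → N1(foll b9 [-])
[3] deliver 1→4 → ∅
[4] deliver 4→2 → N2(foll b9 [-])
[5] deliver 2→4 → N4(lead b9 [-])
[6] deliver 4→0 → N0(foll b9 [-])
[7] deliver 0→4 → ∅
[8] timeout(0) → N0(cand b10 [-])
[9] deliver 0→1 → N1(foll b10 [-])
[10] deliver 1→0 → ∅
[11] deliver 0→3 → N3(foll b10 [-])
[12] deliver 3→0 → N0(lead b10 [-])
[13] deliver 0→4 → N4(foll b10 [-])
[14] deliver 4→0 → ∅
[15] propose(3,'x') → ∅
[16] deliver 3→2 → ∅
[17] deliver 2→3 → ∅
[18] deliver 3→0 → ∅
[19] deliver 0→3 → ∅
[20] crash(0) → N0(✗lead b10 [-])
[21] timeout(4) → N4(cand b19 [-])
[22] crash(2) → N2(✗foll b9 [-])
[23] deliver 2→3 → ∅
[24] timeout(3) → N3(cand b18 [-])
[25] recover(0) → N0(foll b10 [-])
[26] recover(2) → N2(foll b9 [-])
[27] propose(4,'r') → ∅
[28] deliver 4→1 → N1(foll b19 [-])
[29] deliver 1→4 → ∅
[30] deliver 4→3 → ∅

empty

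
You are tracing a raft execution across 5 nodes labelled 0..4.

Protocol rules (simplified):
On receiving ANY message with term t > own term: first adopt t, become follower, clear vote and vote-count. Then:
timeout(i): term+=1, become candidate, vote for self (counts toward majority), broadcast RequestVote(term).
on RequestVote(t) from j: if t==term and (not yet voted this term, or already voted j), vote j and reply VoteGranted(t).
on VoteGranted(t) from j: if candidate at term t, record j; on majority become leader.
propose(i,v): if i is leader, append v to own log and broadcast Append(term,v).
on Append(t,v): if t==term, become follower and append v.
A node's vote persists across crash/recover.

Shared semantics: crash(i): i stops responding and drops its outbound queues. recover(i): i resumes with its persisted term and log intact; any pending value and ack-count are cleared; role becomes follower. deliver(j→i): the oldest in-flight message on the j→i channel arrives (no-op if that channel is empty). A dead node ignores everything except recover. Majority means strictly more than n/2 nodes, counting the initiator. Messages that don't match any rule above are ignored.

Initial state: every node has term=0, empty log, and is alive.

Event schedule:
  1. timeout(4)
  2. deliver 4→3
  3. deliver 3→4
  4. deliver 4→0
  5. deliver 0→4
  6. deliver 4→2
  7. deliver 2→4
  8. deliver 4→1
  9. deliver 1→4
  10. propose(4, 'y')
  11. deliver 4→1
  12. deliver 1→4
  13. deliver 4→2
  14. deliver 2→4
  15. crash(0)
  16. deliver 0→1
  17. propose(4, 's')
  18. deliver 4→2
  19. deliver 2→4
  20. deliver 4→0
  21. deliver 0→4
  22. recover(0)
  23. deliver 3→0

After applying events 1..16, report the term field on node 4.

1

step 1 timeout(4): 4={cand,t=1,log=-}
step 2 deliver 4→3: 3={foll,t=1,log=-}
step 3 deliver 3→4: —
step 4 deliver 4→0: 0={foll,t=1,log=-}
step 5 deliver 0→4: 4={lead,t=1,log=-}
step 6 deliver 4→2: 2={foll,t=1,log=-}
step 7 deliver 2→4: —
step 8 deliver 4→1: 1={foll,t=1,log=-}
step 9 deliver 1→4: —
step 10 propose(4,'y'): 4={lead,t=1,log=y}
step 11 deliver 4→1: 1={foll,t=1,log=y}
step 12 deliver 1→4: —
step 13 deliver 4→2: 2={foll,t=1,log=y}
step 14 deliver 2→4: —
step 15 crash(0): 0={✗foll,t=1,log=-}
step 16 deliver 0→1: —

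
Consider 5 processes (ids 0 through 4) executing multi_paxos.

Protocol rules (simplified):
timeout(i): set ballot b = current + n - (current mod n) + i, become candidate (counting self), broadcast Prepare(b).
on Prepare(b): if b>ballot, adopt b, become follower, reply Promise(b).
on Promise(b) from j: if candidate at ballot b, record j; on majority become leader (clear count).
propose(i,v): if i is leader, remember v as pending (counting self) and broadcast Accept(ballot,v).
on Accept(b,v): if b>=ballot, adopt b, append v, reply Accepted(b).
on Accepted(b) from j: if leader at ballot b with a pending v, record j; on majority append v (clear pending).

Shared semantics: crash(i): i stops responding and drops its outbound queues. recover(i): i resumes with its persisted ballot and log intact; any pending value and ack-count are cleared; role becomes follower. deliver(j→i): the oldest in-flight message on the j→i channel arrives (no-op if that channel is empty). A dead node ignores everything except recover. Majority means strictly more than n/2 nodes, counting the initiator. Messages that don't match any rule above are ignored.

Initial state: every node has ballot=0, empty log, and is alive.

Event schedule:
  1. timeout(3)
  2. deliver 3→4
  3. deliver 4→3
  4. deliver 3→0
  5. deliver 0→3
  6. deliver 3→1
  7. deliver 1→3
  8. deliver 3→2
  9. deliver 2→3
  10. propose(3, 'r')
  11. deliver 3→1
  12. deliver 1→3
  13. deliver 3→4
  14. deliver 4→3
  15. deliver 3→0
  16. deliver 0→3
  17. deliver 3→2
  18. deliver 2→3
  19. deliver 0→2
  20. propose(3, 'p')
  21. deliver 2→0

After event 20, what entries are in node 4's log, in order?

r

e1 timeout(3): 3[cand,b=8,-]
e2 deliver 3→4: 4[foll,b=8,-]
e3 deliver 4→3: ·
e4 deliver 3→0: 0[foll,b=8,-]
e5 deliver 0→3: 3[lead,b=8,-]
e6 deliver 3→1: 1[foll,b=8,-]
e7 deliver 1→3: ·
e8 deliver 3→2: 2[foll,b=8,-]
e9 deliver 2→3: ·
e10 propose(3,'r'): ·
e11 deliver 3→1: 1[foll,b=8,r]
e12 deliver 1→3: ·
e13 deliver 3→4: 4[foll,b=8,r]
e14 deliver 4→3: 3[lead,b=8,r]
e15 deliver 3→0: 0[foll,b=8,r]
e16 deliver 0→3: ·
e17 deliver 3→2: 2[foll,b=8,r]
e18 deliver 2→3: ·
e19 deliver 0→2: ·
e20 propose(3,'p'): ·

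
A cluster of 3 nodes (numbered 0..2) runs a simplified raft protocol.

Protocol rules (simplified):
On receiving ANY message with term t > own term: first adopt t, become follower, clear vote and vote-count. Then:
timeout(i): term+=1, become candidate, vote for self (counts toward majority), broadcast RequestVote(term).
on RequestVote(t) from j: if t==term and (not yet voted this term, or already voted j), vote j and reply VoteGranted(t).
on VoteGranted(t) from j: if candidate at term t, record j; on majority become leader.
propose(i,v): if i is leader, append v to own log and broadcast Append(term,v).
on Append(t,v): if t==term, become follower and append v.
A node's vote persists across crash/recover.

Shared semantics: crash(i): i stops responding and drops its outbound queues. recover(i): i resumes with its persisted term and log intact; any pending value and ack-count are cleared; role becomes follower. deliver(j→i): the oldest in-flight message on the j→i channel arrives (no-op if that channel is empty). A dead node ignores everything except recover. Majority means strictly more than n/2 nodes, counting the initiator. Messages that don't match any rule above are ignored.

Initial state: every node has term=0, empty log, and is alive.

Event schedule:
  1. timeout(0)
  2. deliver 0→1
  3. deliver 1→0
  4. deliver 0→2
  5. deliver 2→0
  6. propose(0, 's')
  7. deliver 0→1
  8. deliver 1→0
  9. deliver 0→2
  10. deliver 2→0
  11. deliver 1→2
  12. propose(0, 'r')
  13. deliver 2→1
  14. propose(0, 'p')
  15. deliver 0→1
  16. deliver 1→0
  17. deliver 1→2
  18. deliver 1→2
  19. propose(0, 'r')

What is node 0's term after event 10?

1

[1] timeout(0) → N0(cand t1 [-])
[2] deliver 0→1 → N1(foll t1 [-])
[3] deliver 1→0 → N0(lead t1 [-])
[4] deliver 0→2 → N2(foll t1 [-])
[5] deliver 2→0 → ∅
[6] propose(0,'s') → N0(lead t1 [s])
[7] deliver 0→1 → N1(foll t1 [s])
[8] deliver 1→0 → ∅
[9] deliver 0→2 → N2(foll t1 [s])
[10] deliver 2→0 → ∅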